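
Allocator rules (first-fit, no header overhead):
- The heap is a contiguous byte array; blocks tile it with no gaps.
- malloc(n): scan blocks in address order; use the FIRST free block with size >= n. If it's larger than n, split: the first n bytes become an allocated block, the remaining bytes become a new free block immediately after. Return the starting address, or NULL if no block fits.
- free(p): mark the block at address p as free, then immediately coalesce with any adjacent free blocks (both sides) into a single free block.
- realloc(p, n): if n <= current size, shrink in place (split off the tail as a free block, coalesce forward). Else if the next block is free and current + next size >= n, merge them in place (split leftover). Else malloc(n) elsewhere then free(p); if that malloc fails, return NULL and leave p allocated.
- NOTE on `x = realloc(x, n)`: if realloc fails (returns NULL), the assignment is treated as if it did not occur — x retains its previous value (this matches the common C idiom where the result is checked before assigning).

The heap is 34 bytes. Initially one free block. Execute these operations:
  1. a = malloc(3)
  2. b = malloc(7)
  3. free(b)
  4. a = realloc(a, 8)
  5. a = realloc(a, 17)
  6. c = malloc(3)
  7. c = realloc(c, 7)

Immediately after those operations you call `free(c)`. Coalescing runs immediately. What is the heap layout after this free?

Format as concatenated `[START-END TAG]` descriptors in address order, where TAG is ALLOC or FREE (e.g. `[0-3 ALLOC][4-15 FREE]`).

Answer: [0-16 ALLOC][17-33 FREE]

Derivation:
Op 1: a = malloc(3) -> a = 0; heap: [0-2 ALLOC][3-33 FREE]
Op 2: b = malloc(7) -> b = 3; heap: [0-2 ALLOC][3-9 ALLOC][10-33 FREE]
Op 3: free(b) -> (freed b); heap: [0-2 ALLOC][3-33 FREE]
Op 4: a = realloc(a, 8) -> a = 0; heap: [0-7 ALLOC][8-33 FREE]
Op 5: a = realloc(a, 17) -> a = 0; heap: [0-16 ALLOC][17-33 FREE]
Op 6: c = malloc(3) -> c = 17; heap: [0-16 ALLOC][17-19 ALLOC][20-33 FREE]
Op 7: c = realloc(c, 7) -> c = 17; heap: [0-16 ALLOC][17-23 ALLOC][24-33 FREE]
free(c): c = 17 -> block [17-23 ALLOC]; mark free, coalesce with adjacent free neighbors -> [0-16 ALLOC][17-33 FREE]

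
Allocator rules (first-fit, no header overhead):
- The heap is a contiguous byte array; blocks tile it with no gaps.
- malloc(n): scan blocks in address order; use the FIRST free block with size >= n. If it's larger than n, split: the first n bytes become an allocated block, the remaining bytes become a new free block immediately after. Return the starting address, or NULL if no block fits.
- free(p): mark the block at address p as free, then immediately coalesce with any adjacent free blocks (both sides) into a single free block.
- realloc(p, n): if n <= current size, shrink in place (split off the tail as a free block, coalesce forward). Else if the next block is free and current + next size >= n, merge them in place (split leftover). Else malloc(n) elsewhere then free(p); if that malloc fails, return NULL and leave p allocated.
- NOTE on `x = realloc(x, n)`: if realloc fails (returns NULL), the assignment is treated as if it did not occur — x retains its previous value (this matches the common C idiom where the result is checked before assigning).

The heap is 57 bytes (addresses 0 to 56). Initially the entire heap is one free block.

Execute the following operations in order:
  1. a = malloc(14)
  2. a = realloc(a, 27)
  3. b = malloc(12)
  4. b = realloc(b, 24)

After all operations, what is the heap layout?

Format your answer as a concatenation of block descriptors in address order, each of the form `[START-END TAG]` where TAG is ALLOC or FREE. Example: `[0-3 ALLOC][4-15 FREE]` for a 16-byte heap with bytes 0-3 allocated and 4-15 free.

Answer: [0-26 ALLOC][27-50 ALLOC][51-56 FREE]

Derivation:
Op 1: a = malloc(14) -> a = 0; heap: [0-13 ALLOC][14-56 FREE]
Op 2: a = realloc(a, 27) -> a = 0; heap: [0-26 ALLOC][27-56 FREE]
Op 3: b = malloc(12) -> b = 27; heap: [0-26 ALLOC][27-38 ALLOC][39-56 FREE]
Op 4: b = realloc(b, 24) -> b = 27; heap: [0-26 ALLOC][27-50 ALLOC][51-56 FREE]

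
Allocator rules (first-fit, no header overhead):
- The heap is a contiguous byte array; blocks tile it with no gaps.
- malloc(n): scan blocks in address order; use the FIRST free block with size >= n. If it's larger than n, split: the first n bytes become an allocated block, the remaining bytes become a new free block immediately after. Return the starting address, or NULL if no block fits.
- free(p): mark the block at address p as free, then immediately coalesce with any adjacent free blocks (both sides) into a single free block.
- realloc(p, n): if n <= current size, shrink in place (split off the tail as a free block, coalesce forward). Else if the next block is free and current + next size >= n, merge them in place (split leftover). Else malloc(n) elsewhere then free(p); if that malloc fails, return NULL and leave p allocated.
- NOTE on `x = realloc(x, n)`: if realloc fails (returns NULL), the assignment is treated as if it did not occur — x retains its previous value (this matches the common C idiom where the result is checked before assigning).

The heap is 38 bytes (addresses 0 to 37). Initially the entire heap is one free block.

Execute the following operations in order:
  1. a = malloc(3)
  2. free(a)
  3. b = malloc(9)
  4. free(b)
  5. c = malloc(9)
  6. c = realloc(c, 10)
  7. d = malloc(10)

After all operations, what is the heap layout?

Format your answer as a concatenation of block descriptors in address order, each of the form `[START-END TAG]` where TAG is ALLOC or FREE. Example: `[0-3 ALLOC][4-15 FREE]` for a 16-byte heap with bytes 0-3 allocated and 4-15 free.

Answer: [0-9 ALLOC][10-19 ALLOC][20-37 FREE]

Derivation:
Op 1: a = malloc(3) -> a = 0; heap: [0-2 ALLOC][3-37 FREE]
Op 2: free(a) -> (freed a); heap: [0-37 FREE]
Op 3: b = malloc(9) -> b = 0; heap: [0-8 ALLOC][9-37 FREE]
Op 4: free(b) -> (freed b); heap: [0-37 FREE]
Op 5: c = malloc(9) -> c = 0; heap: [0-8 ALLOC][9-37 FREE]
Op 6: c = realloc(c, 10) -> c = 0; heap: [0-9 ALLOC][10-37 FREE]
Op 7: d = malloc(10) -> d = 10; heap: [0-9 ALLOC][10-19 ALLOC][20-37 FREE]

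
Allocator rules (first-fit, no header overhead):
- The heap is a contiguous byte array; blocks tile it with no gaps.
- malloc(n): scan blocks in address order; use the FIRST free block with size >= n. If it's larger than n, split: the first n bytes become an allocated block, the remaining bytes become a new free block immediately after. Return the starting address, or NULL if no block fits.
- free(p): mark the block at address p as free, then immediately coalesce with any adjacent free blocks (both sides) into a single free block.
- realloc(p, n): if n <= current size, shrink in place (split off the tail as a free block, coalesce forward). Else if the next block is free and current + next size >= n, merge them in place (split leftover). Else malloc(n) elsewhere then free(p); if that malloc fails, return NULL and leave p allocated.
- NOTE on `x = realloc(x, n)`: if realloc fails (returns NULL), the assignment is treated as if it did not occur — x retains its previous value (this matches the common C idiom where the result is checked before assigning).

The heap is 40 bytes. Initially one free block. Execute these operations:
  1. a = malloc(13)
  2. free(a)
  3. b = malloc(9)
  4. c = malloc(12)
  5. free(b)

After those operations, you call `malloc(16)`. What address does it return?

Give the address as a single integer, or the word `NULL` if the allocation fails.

Answer: 21

Derivation:
Op 1: a = malloc(13) -> a = 0; heap: [0-12 ALLOC][13-39 FREE]
Op 2: free(a) -> (freed a); heap: [0-39 FREE]
Op 3: b = malloc(9) -> b = 0; heap: [0-8 ALLOC][9-39 FREE]
Op 4: c = malloc(12) -> c = 9; heap: [0-8 ALLOC][9-20 ALLOC][21-39 FREE]
Op 5: free(b) -> (freed b); heap: [0-8 FREE][9-20 ALLOC][21-39 FREE]
malloc(16): first-fit scan over [0-8 FREE][9-20 ALLOC][21-39 FREE] -> 21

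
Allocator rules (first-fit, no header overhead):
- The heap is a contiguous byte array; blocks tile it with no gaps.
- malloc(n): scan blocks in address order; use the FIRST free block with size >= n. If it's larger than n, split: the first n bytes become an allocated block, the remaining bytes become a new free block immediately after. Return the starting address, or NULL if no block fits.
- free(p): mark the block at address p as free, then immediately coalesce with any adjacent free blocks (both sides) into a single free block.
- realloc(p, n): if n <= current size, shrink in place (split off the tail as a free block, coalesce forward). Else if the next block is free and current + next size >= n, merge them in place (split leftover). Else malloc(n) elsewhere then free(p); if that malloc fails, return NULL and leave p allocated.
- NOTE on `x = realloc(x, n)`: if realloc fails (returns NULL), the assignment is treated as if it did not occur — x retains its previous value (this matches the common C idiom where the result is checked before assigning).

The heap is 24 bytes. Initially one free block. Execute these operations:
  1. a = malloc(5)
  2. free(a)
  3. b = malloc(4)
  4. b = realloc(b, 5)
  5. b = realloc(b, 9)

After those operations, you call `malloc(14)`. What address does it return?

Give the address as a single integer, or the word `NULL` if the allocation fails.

Op 1: a = malloc(5) -> a = 0; heap: [0-4 ALLOC][5-23 FREE]
Op 2: free(a) -> (freed a); heap: [0-23 FREE]
Op 3: b = malloc(4) -> b = 0; heap: [0-3 ALLOC][4-23 FREE]
Op 4: b = realloc(b, 5) -> b = 0; heap: [0-4 ALLOC][5-23 FREE]
Op 5: b = realloc(b, 9) -> b = 0; heap: [0-8 ALLOC][9-23 FREE]
malloc(14): first-fit scan over [0-8 ALLOC][9-23 FREE] -> 9

Answer: 9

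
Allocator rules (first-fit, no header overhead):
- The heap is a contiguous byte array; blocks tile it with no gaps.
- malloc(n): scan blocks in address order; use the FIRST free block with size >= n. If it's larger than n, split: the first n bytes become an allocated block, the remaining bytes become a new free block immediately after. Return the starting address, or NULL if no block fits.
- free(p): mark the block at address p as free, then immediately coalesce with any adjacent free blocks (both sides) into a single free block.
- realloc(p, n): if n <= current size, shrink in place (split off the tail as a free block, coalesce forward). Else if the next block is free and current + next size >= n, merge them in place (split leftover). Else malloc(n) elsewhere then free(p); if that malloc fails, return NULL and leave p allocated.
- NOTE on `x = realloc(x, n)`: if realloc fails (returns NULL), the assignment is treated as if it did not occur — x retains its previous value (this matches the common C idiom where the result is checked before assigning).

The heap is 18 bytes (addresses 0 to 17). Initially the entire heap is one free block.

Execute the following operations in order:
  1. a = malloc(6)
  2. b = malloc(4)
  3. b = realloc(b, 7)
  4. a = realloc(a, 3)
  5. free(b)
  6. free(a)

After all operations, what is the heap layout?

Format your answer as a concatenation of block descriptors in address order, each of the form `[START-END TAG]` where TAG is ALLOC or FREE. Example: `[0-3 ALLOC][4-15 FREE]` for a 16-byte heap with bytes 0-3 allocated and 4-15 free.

Op 1: a = malloc(6) -> a = 0; heap: [0-5 ALLOC][6-17 FREE]
Op 2: b = malloc(4) -> b = 6; heap: [0-5 ALLOC][6-9 ALLOC][10-17 FREE]
Op 3: b = realloc(b, 7) -> b = 6; heap: [0-5 ALLOC][6-12 ALLOC][13-17 FREE]
Op 4: a = realloc(a, 3) -> a = 0; heap: [0-2 ALLOC][3-5 FREE][6-12 ALLOC][13-17 FREE]
Op 5: free(b) -> (freed b); heap: [0-2 ALLOC][3-17 FREE]
Op 6: free(a) -> (freed a); heap: [0-17 FREE]

Answer: [0-17 FREE]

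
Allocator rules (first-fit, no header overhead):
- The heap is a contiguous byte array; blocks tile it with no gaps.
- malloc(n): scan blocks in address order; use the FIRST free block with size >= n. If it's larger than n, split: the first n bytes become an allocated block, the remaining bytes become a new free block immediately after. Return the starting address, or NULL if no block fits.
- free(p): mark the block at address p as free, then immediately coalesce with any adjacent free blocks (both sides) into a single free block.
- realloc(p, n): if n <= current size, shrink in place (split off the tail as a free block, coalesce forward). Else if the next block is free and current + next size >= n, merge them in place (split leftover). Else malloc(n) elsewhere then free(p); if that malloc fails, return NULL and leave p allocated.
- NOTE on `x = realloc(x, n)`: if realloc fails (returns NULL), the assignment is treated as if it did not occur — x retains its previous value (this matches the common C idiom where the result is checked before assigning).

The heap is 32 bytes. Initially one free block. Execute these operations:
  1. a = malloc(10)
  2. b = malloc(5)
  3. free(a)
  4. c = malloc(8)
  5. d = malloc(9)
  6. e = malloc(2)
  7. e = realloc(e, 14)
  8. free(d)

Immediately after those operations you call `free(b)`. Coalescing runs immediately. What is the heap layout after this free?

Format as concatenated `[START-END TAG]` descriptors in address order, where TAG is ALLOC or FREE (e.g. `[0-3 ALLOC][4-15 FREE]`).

Answer: [0-7 ALLOC][8-9 ALLOC][10-31 FREE]

Derivation:
Op 1: a = malloc(10) -> a = 0; heap: [0-9 ALLOC][10-31 FREE]
Op 2: b = malloc(5) -> b = 10; heap: [0-9 ALLOC][10-14 ALLOC][15-31 FREE]
Op 3: free(a) -> (freed a); heap: [0-9 FREE][10-14 ALLOC][15-31 FREE]
Op 4: c = malloc(8) -> c = 0; heap: [0-7 ALLOC][8-9 FREE][10-14 ALLOC][15-31 FREE]
Op 5: d = malloc(9) -> d = 15; heap: [0-7 ALLOC][8-9 FREE][10-14 ALLOC][15-23 ALLOC][24-31 FREE]
Op 6: e = malloc(2) -> e = 8; heap: [0-7 ALLOC][8-9 ALLOC][10-14 ALLOC][15-23 ALLOC][24-31 FREE]
Op 7: e = realloc(e, 14) -> NULL (e unchanged); heap: [0-7 ALLOC][8-9 ALLOC][10-14 ALLOC][15-23 ALLOC][24-31 FREE]
Op 8: free(d) -> (freed d); heap: [0-7 ALLOC][8-9 ALLOC][10-14 ALLOC][15-31 FREE]
free(b): b = 10 -> block [10-14 ALLOC]; mark free, coalesce with adjacent free neighbors -> [0-7 ALLOC][8-9 ALLOC][10-31 FREE]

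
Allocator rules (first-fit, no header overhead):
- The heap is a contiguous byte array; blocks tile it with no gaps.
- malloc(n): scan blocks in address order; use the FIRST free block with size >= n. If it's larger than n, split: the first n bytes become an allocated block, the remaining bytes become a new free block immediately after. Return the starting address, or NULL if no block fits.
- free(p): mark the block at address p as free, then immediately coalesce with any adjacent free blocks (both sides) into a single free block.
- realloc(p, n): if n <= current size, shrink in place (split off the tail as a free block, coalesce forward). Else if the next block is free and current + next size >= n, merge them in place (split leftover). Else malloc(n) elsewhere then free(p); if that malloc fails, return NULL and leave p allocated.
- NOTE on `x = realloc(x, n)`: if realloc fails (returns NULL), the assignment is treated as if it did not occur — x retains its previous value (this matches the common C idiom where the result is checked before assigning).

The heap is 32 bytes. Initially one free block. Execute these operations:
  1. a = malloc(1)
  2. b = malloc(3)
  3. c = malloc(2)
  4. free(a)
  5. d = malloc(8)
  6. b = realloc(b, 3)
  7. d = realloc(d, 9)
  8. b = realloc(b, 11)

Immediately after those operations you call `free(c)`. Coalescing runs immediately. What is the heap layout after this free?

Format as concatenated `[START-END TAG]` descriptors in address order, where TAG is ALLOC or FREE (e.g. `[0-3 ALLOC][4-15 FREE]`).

Op 1: a = malloc(1) -> a = 0; heap: [0-0 ALLOC][1-31 FREE]
Op 2: b = malloc(3) -> b = 1; heap: [0-0 ALLOC][1-3 ALLOC][4-31 FREE]
Op 3: c = malloc(2) -> c = 4; heap: [0-0 ALLOC][1-3 ALLOC][4-5 ALLOC][6-31 FREE]
Op 4: free(a) -> (freed a); heap: [0-0 FREE][1-3 ALLOC][4-5 ALLOC][6-31 FREE]
Op 5: d = malloc(8) -> d = 6; heap: [0-0 FREE][1-3 ALLOC][4-5 ALLOC][6-13 ALLOC][14-31 FREE]
Op 6: b = realloc(b, 3) -> b = 1; heap: [0-0 FREE][1-3 ALLOC][4-5 ALLOC][6-13 ALLOC][14-31 FREE]
Op 7: d = realloc(d, 9) -> d = 6; heap: [0-0 FREE][1-3 ALLOC][4-5 ALLOC][6-14 ALLOC][15-31 FREE]
Op 8: b = realloc(b, 11) -> b = 15; heap: [0-3 FREE][4-5 ALLOC][6-14 ALLOC][15-25 ALLOC][26-31 FREE]
free(c): c = 4 -> block [4-5 ALLOC]; mark free, coalesce with adjacent free neighbors -> [0-5 FREE][6-14 ALLOC][15-25 ALLOC][26-31 FREE]

Answer: [0-5 FREE][6-14 ALLOC][15-25 ALLOC][26-31 FREE]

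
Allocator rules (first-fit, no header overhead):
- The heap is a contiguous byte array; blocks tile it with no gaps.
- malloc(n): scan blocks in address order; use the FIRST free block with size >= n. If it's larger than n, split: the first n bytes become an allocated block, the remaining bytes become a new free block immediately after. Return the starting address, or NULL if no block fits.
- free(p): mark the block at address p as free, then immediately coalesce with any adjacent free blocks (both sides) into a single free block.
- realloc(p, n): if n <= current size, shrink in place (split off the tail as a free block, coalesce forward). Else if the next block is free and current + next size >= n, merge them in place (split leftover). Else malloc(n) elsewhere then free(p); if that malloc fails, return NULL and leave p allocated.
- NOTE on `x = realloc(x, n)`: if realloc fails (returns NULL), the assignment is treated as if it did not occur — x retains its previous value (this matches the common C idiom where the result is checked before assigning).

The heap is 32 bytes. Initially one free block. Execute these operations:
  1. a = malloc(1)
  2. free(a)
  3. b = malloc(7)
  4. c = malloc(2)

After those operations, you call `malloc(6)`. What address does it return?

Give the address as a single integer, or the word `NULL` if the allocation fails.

Answer: 9

Derivation:
Op 1: a = malloc(1) -> a = 0; heap: [0-0 ALLOC][1-31 FREE]
Op 2: free(a) -> (freed a); heap: [0-31 FREE]
Op 3: b = malloc(7) -> b = 0; heap: [0-6 ALLOC][7-31 FREE]
Op 4: c = malloc(2) -> c = 7; heap: [0-6 ALLOC][7-8 ALLOC][9-31 FREE]
malloc(6): first-fit scan over [0-6 ALLOC][7-8 ALLOC][9-31 FREE] -> 9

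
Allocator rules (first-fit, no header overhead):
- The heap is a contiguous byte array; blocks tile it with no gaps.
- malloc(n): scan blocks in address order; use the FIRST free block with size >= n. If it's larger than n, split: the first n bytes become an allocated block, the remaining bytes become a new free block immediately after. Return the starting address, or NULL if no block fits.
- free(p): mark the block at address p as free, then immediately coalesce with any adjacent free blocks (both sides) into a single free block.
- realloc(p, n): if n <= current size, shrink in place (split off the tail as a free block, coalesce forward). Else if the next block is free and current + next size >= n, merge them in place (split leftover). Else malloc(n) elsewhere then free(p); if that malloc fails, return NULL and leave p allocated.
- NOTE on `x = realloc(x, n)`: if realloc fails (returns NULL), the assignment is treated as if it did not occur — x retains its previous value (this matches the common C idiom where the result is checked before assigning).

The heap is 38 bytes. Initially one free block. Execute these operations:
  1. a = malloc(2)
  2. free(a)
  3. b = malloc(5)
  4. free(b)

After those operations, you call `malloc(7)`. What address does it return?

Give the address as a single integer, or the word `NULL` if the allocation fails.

Answer: 0

Derivation:
Op 1: a = malloc(2) -> a = 0; heap: [0-1 ALLOC][2-37 FREE]
Op 2: free(a) -> (freed a); heap: [0-37 FREE]
Op 3: b = malloc(5) -> b = 0; heap: [0-4 ALLOC][5-37 FREE]
Op 4: free(b) -> (freed b); heap: [0-37 FREE]
malloc(7): first-fit scan over [0-37 FREE] -> 0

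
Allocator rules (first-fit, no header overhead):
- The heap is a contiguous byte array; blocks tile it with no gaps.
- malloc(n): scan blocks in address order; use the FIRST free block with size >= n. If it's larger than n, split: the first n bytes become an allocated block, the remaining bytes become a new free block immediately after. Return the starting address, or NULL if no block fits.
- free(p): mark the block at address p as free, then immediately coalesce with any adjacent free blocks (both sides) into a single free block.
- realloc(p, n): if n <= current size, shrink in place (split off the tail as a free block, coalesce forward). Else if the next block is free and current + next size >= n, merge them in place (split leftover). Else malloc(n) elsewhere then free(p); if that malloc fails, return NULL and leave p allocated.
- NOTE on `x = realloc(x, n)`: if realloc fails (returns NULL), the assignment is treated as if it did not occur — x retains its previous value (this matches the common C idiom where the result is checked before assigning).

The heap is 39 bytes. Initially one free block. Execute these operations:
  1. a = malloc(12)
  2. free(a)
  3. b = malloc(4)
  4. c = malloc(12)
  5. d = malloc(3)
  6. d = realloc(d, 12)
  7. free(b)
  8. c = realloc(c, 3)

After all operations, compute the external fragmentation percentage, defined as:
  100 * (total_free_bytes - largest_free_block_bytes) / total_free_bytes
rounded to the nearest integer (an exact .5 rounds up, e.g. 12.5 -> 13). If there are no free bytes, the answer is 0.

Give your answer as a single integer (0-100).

Answer: 54

Derivation:
Op 1: a = malloc(12) -> a = 0; heap: [0-11 ALLOC][12-38 FREE]
Op 2: free(a) -> (freed a); heap: [0-38 FREE]
Op 3: b = malloc(4) -> b = 0; heap: [0-3 ALLOC][4-38 FREE]
Op 4: c = malloc(12) -> c = 4; heap: [0-3 ALLOC][4-15 ALLOC][16-38 FREE]
Op 5: d = malloc(3) -> d = 16; heap: [0-3 ALLOC][4-15 ALLOC][16-18 ALLOC][19-38 FREE]
Op 6: d = realloc(d, 12) -> d = 16; heap: [0-3 ALLOC][4-15 ALLOC][16-27 ALLOC][28-38 FREE]
Op 7: free(b) -> (freed b); heap: [0-3 FREE][4-15 ALLOC][16-27 ALLOC][28-38 FREE]
Op 8: c = realloc(c, 3) -> c = 4; heap: [0-3 FREE][4-6 ALLOC][7-15 FREE][16-27 ALLOC][28-38 FREE]
Free blocks: [4 9 11] total_free=24 largest=11 -> 100*(24-11)/24 = 1300/24 ≈ 54.167 -> rounds to 54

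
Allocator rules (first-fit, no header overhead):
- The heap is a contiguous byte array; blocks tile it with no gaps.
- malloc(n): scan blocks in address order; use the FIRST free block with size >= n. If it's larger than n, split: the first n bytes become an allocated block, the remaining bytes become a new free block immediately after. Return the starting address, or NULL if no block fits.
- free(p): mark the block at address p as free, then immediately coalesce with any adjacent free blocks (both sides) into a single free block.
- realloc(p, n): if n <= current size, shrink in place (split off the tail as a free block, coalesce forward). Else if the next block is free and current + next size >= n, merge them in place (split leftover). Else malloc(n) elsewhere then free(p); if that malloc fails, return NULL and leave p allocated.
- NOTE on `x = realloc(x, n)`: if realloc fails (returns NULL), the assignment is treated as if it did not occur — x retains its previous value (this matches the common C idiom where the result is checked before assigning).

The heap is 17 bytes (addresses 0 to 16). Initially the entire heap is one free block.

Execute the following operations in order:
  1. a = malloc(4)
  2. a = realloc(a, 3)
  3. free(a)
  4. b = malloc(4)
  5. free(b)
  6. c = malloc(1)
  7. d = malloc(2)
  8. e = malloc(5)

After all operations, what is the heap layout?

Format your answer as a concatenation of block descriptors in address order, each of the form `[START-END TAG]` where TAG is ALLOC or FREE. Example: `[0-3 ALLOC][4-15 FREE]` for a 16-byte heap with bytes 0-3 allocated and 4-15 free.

Op 1: a = malloc(4) -> a = 0; heap: [0-3 ALLOC][4-16 FREE]
Op 2: a = realloc(a, 3) -> a = 0; heap: [0-2 ALLOC][3-16 FREE]
Op 3: free(a) -> (freed a); heap: [0-16 FREE]
Op 4: b = malloc(4) -> b = 0; heap: [0-3 ALLOC][4-16 FREE]
Op 5: free(b) -> (freed b); heap: [0-16 FREE]
Op 6: c = malloc(1) -> c = 0; heap: [0-0 ALLOC][1-16 FREE]
Op 7: d = malloc(2) -> d = 1; heap: [0-0 ALLOC][1-2 ALLOC][3-16 FREE]
Op 8: e = malloc(5) -> e = 3; heap: [0-0 ALLOC][1-2 ALLOC][3-7 ALLOC][8-16 FREE]

Answer: [0-0 ALLOC][1-2 ALLOC][3-7 ALLOC][8-16 FREE]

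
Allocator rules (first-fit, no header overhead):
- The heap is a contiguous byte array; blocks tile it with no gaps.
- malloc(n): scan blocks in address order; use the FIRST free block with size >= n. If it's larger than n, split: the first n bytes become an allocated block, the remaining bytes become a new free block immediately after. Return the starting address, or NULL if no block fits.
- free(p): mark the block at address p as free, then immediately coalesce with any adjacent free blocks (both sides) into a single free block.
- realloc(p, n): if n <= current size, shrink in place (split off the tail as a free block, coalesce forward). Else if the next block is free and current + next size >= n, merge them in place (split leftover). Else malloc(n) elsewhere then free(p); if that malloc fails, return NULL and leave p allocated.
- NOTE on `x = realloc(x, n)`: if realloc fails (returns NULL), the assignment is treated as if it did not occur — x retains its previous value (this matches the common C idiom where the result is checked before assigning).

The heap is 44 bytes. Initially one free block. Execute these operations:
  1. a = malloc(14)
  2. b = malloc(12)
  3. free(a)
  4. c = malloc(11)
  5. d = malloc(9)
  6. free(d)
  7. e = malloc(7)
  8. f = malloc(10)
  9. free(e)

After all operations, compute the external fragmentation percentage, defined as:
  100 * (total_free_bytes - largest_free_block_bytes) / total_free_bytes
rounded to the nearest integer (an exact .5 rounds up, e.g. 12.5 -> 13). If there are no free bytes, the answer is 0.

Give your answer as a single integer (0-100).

Answer: 36

Derivation:
Op 1: a = malloc(14) -> a = 0; heap: [0-13 ALLOC][14-43 FREE]
Op 2: b = malloc(12) -> b = 14; heap: [0-13 ALLOC][14-25 ALLOC][26-43 FREE]
Op 3: free(a) -> (freed a); heap: [0-13 FREE][14-25 ALLOC][26-43 FREE]
Op 4: c = malloc(11) -> c = 0; heap: [0-10 ALLOC][11-13 FREE][14-25 ALLOC][26-43 FREE]
Op 5: d = malloc(9) -> d = 26; heap: [0-10 ALLOC][11-13 FREE][14-25 ALLOC][26-34 ALLOC][35-43 FREE]
Op 6: free(d) -> (freed d); heap: [0-10 ALLOC][11-13 FREE][14-25 ALLOC][26-43 FREE]
Op 7: e = malloc(7) -> e = 26; heap: [0-10 ALLOC][11-13 FREE][14-25 ALLOC][26-32 ALLOC][33-43 FREE]
Op 8: f = malloc(10) -> f = 33; heap: [0-10 ALLOC][11-13 FREE][14-25 ALLOC][26-32 ALLOC][33-42 ALLOC][43-43 FREE]
Op 9: free(e) -> (freed e); heap: [0-10 ALLOC][11-13 FREE][14-25 ALLOC][26-32 FREE][33-42 ALLOC][43-43 FREE]
Free blocks: [3 7 1] total_free=11 largest=7 -> 100*(11-7)/11 = 400/11 ≈ 36.364 -> rounds to 36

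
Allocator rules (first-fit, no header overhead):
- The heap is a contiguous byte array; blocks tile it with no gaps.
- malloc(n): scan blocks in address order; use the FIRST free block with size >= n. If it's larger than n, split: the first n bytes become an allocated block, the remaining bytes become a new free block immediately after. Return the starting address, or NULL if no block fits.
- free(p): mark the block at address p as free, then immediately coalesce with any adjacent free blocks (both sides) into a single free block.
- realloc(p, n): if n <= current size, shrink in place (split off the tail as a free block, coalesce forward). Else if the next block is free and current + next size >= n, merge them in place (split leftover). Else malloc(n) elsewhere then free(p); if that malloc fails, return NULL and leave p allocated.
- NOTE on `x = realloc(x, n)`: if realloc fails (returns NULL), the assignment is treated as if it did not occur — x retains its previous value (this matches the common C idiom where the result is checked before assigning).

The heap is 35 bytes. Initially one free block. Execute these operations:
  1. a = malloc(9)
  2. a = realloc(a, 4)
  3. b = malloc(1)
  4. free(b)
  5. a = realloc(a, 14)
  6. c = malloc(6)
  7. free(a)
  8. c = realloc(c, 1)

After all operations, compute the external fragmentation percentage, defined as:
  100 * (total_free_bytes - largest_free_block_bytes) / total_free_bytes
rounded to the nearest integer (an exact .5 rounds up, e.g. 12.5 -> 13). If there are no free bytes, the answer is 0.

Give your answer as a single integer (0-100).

Op 1: a = malloc(9) -> a = 0; heap: [0-8 ALLOC][9-34 FREE]
Op 2: a = realloc(a, 4) -> a = 0; heap: [0-3 ALLOC][4-34 FREE]
Op 3: b = malloc(1) -> b = 4; heap: [0-3 ALLOC][4-4 ALLOC][5-34 FREE]
Op 4: free(b) -> (freed b); heap: [0-3 ALLOC][4-34 FREE]
Op 5: a = realloc(a, 14) -> a = 0; heap: [0-13 ALLOC][14-34 FREE]
Op 6: c = malloc(6) -> c = 14; heap: [0-13 ALLOC][14-19 ALLOC][20-34 FREE]
Op 7: free(a) -> (freed a); heap: [0-13 FREE][14-19 ALLOC][20-34 FREE]
Op 8: c = realloc(c, 1) -> c = 14; heap: [0-13 FREE][14-14 ALLOC][15-34 FREE]
Free blocks: [14 20] total_free=34 largest=20 -> 100*(34-20)/34 = 1400/34 ≈ 41.176 -> rounds to 41

Answer: 41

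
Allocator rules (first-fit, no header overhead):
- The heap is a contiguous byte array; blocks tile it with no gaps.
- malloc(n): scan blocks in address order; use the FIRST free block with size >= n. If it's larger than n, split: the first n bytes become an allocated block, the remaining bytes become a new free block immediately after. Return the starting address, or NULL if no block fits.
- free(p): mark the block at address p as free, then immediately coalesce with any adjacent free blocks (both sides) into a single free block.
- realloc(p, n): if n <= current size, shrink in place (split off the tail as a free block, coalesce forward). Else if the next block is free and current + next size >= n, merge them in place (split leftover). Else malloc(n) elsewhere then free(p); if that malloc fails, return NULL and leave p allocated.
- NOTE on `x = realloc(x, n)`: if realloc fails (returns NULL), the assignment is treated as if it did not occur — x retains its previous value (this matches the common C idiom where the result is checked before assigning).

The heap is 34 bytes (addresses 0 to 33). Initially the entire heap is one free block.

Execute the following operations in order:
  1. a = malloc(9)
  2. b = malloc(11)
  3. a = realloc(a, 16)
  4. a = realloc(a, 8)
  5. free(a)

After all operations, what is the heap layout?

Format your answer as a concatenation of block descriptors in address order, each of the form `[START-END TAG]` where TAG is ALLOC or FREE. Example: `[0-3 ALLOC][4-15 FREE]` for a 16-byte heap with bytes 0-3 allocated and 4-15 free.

Answer: [0-8 FREE][9-19 ALLOC][20-33 FREE]

Derivation:
Op 1: a = malloc(9) -> a = 0; heap: [0-8 ALLOC][9-33 FREE]
Op 2: b = malloc(11) -> b = 9; heap: [0-8 ALLOC][9-19 ALLOC][20-33 FREE]
Op 3: a = realloc(a, 16) -> NULL (a unchanged); heap: [0-8 ALLOC][9-19 ALLOC][20-33 FREE]
Op 4: a = realloc(a, 8) -> a = 0; heap: [0-7 ALLOC][8-8 FREE][9-19 ALLOC][20-33 FREE]
Op 5: free(a) -> (freed a); heap: [0-8 FREE][9-19 ALLOC][20-33 FREE]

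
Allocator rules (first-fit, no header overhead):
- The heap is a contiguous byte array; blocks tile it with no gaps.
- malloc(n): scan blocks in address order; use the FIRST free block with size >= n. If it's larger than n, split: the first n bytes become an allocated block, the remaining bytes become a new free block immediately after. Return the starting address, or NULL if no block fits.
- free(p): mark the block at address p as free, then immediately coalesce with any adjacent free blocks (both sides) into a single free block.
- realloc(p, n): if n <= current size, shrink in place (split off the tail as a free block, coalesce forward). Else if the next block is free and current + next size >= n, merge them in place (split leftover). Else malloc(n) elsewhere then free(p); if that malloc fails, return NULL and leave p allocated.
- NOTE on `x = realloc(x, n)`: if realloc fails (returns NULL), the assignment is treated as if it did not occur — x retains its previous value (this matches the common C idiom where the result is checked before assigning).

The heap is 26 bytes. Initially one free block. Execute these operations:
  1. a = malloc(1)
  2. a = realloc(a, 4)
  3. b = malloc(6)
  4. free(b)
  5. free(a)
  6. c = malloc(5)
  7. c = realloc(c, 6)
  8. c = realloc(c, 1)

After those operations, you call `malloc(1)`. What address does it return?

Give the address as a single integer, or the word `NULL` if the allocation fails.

Answer: 1

Derivation:
Op 1: a = malloc(1) -> a = 0; heap: [0-0 ALLOC][1-25 FREE]
Op 2: a = realloc(a, 4) -> a = 0; heap: [0-3 ALLOC][4-25 FREE]
Op 3: b = malloc(6) -> b = 4; heap: [0-3 ALLOC][4-9 ALLOC][10-25 FREE]
Op 4: free(b) -> (freed b); heap: [0-3 ALLOC][4-25 FREE]
Op 5: free(a) -> (freed a); heap: [0-25 FREE]
Op 6: c = malloc(5) -> c = 0; heap: [0-4 ALLOC][5-25 FREE]
Op 7: c = realloc(c, 6) -> c = 0; heap: [0-5 ALLOC][6-25 FREE]
Op 8: c = realloc(c, 1) -> c = 0; heap: [0-0 ALLOC][1-25 FREE]
malloc(1): first-fit scan over [0-0 ALLOC][1-25 FREE] -> 1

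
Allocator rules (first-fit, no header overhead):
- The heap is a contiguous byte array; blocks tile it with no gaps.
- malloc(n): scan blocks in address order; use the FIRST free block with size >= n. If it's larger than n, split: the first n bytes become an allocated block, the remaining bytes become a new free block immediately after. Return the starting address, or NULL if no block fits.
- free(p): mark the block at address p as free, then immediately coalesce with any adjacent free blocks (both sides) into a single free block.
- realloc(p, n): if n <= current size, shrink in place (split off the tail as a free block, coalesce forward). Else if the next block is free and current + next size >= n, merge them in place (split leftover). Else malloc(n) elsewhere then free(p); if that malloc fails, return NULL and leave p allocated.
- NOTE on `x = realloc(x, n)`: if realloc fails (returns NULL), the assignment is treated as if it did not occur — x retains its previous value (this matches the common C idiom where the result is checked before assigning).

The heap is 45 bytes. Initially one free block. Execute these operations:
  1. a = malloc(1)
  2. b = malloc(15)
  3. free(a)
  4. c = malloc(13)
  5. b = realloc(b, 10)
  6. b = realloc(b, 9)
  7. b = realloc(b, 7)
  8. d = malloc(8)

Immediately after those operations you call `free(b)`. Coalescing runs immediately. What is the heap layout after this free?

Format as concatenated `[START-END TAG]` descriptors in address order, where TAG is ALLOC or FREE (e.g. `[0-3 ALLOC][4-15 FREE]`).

Op 1: a = malloc(1) -> a = 0; heap: [0-0 ALLOC][1-44 FREE]
Op 2: b = malloc(15) -> b = 1; heap: [0-0 ALLOC][1-15 ALLOC][16-44 FREE]
Op 3: free(a) -> (freed a); heap: [0-0 FREE][1-15 ALLOC][16-44 FREE]
Op 4: c = malloc(13) -> c = 16; heap: [0-0 FREE][1-15 ALLOC][16-28 ALLOC][29-44 FREE]
Op 5: b = realloc(b, 10) -> b = 1; heap: [0-0 FREE][1-10 ALLOC][11-15 FREE][16-28 ALLOC][29-44 FREE]
Op 6: b = realloc(b, 9) -> b = 1; heap: [0-0 FREE][1-9 ALLOC][10-15 FREE][16-28 ALLOC][29-44 FREE]
Op 7: b = realloc(b, 7) -> b = 1; heap: [0-0 FREE][1-7 ALLOC][8-15 FREE][16-28 ALLOC][29-44 FREE]
Op 8: d = malloc(8) -> d = 8; heap: [0-0 FREE][1-7 ALLOC][8-15 ALLOC][16-28 ALLOC][29-44 FREE]
free(b): b = 1 -> block [1-7 ALLOC]; mark free, coalesce with adjacent free neighbors -> [0-7 FREE][8-15 ALLOC][16-28 ALLOC][29-44 FREE]

Answer: [0-7 FREE][8-15 ALLOC][16-28 ALLOC][29-44 FREE]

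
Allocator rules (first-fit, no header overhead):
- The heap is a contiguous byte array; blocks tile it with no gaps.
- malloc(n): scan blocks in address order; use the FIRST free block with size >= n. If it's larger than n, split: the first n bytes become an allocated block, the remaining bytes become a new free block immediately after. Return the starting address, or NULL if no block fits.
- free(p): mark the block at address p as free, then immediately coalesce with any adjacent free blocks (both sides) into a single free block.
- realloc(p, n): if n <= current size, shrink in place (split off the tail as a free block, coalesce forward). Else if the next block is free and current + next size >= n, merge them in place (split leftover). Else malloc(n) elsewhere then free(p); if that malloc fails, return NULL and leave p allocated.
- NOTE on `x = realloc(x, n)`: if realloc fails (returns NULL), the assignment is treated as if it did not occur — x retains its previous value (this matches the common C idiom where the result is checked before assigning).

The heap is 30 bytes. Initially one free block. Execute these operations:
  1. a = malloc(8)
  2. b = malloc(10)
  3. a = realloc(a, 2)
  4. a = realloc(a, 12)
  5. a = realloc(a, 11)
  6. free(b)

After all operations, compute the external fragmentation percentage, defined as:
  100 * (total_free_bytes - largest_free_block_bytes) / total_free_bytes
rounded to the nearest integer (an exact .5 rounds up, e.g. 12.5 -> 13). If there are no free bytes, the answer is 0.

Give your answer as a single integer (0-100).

Answer: 5

Derivation:
Op 1: a = malloc(8) -> a = 0; heap: [0-7 ALLOC][8-29 FREE]
Op 2: b = malloc(10) -> b = 8; heap: [0-7 ALLOC][8-17 ALLOC][18-29 FREE]
Op 3: a = realloc(a, 2) -> a = 0; heap: [0-1 ALLOC][2-7 FREE][8-17 ALLOC][18-29 FREE]
Op 4: a = realloc(a, 12) -> a = 18; heap: [0-7 FREE][8-17 ALLOC][18-29 ALLOC]
Op 5: a = realloc(a, 11) -> a = 18; heap: [0-7 FREE][8-17 ALLOC][18-28 ALLOC][29-29 FREE]
Op 6: free(b) -> (freed b); heap: [0-17 FREE][18-28 ALLOC][29-29 FREE]
Free blocks: [18 1] total_free=19 largest=18 -> 100*(19-18)/19 = 100/19 ≈ 5.263 -> rounds to 5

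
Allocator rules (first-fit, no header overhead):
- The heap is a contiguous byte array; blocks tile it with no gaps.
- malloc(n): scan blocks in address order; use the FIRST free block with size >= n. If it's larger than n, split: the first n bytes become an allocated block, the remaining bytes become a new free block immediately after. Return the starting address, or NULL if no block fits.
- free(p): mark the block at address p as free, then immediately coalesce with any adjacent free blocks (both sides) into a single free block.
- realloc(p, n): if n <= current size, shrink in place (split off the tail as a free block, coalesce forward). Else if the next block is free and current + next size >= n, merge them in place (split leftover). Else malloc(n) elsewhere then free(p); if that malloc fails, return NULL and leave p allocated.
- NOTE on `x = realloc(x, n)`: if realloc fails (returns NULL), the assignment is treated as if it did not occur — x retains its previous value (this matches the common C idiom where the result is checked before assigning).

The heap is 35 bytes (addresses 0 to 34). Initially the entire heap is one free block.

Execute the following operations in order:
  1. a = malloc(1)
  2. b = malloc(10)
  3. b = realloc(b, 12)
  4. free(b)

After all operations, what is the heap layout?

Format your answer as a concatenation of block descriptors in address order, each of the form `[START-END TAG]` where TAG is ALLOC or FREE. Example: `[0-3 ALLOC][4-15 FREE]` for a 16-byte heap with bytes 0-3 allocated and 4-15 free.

Answer: [0-0 ALLOC][1-34 FREE]

Derivation:
Op 1: a = malloc(1) -> a = 0; heap: [0-0 ALLOC][1-34 FREE]
Op 2: b = malloc(10) -> b = 1; heap: [0-0 ALLOC][1-10 ALLOC][11-34 FREE]
Op 3: b = realloc(b, 12) -> b = 1; heap: [0-0 ALLOC][1-12 ALLOC][13-34 FREE]
Op 4: free(b) -> (freed b); heap: [0-0 ALLOC][1-34 FREE]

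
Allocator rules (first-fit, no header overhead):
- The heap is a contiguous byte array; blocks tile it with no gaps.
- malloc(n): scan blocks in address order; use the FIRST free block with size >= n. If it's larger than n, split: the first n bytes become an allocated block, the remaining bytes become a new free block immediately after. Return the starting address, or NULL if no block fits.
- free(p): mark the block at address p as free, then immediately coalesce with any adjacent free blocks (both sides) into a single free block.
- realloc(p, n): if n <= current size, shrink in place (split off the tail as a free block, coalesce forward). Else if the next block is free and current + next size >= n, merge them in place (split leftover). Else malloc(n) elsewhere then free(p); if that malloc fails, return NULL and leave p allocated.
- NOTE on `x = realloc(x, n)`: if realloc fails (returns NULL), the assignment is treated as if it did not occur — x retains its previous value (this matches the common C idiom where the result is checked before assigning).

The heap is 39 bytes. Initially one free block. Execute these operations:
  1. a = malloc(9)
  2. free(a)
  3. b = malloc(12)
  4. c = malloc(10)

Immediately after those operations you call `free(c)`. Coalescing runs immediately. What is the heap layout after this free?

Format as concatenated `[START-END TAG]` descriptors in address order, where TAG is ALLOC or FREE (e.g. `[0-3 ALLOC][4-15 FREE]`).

Op 1: a = malloc(9) -> a = 0; heap: [0-8 ALLOC][9-38 FREE]
Op 2: free(a) -> (freed a); heap: [0-38 FREE]
Op 3: b = malloc(12) -> b = 0; heap: [0-11 ALLOC][12-38 FREE]
Op 4: c = malloc(10) -> c = 12; heap: [0-11 ALLOC][12-21 ALLOC][22-38 FREE]
free(c): c = 12 -> block [12-21 ALLOC]; mark free, coalesce with adjacent free neighbors -> [0-11 ALLOC][12-38 FREE]

Answer: [0-11 ALLOC][12-38 FREE]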